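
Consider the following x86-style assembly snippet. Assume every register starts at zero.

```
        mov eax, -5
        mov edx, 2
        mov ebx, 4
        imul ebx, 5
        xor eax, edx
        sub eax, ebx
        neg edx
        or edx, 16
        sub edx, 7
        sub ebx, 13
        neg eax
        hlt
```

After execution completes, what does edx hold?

-9

after mov eax, -5: eax=-5
after mov edx, 2: edx=2
after mov ebx, 4: ebx=4
after imul ebx, 5: ebx=4*5=20
after xor eax, edx: eax=(-5)^2=-7
after sub eax, ebx: eax=(-7)-20=-27
after neg edx: edx=-(2)=-2
after or edx, 16: edx=(-2)|16=-2
after sub edx, 7: edx=(-2)-7=-9
after sub ebx, 13: ebx=20-13=7
after neg eax: eax=-(-27)=27
halt.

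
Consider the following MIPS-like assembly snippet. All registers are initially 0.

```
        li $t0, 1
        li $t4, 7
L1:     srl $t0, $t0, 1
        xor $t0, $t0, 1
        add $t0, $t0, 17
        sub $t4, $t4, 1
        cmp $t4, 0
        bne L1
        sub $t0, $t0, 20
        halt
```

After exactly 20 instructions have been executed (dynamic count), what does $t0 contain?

$t0=1
$t4=7
$t0=1>>1=0
$t0=0^1=1
$t0=1+17=18
$t4=7-1=6
cmp $t4, 0  (cmp 6,0)
bne L1: taken
$t0=18>>1=9
$t0=9^1=8
$t0=8+17=25
$t4=6-1=5
cmp $t4, 0  (cmp 5,0)
bne L1: taken
$t0=25>>1=12
$t0=12^1=13
$t0=13+17=30
$t4=5-1=4
cmp $t4, 0  (cmp 4,0)
bne L1: taken
After step 20: $t0 = 30.

30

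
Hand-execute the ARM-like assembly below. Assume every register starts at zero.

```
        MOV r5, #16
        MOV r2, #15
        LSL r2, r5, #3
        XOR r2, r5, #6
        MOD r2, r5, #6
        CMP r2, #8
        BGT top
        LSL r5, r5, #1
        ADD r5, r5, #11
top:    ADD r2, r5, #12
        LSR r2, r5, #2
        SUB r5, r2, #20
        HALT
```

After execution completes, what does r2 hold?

10

r5=16
r2=15
r2=16<<3=128
r2=16^6=22
r2=16%6=4
CMP r2, #8  (cmp 4,8)
BGT top: not taken
r5=16<<1=32
r5=32+11=43
r2=43+12=55
r2=43>>2=10
r5=10-20=-10
halt.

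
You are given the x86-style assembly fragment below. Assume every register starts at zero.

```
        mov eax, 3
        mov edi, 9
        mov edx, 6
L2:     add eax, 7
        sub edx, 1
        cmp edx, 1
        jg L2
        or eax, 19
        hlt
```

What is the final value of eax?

after mov eax, 3: eax=3
after mov edi, 9: edi=9
after mov edx, 6: edx=6
after add eax, 7: eax=3+7=10
after sub edx, 1: edx=6-1=5
cmp edx, 1  (cmp 5,1)
jg L2: taken
after add eax, 7: eax=10+7=17
after sub edx, 1: edx=5-1=4
cmp edx, 1  (cmp 4,1)
jg L2: taken
after add eax, 7: eax=17+7=24
after sub edx, 1: edx=4-1=3
cmp edx, 1  (cmp 3,1)
jg L2: taken
after add eax, 7: eax=24+7=31
after sub edx, 1: edx=3-1=2
cmp edx, 1  (cmp 2,1)
jg L2: taken
after add eax, 7: eax=31+7=38
after sub edx, 1: edx=2-1=1
cmp edx, 1  (cmp 1,1)
jg L2: not taken
after or eax, 19: eax=38|19=55
halt.

55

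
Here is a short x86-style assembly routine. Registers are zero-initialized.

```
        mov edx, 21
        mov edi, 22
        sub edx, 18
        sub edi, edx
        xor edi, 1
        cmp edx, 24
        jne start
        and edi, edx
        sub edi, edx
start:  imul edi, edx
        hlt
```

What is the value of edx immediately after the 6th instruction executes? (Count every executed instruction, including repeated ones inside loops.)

3

edx=21
edi=22
edx=21-18=3
edi=22-3=19
edi=19^1=18
cmp edx, 24  (cmp 3,24)
After step 6: edx = 3.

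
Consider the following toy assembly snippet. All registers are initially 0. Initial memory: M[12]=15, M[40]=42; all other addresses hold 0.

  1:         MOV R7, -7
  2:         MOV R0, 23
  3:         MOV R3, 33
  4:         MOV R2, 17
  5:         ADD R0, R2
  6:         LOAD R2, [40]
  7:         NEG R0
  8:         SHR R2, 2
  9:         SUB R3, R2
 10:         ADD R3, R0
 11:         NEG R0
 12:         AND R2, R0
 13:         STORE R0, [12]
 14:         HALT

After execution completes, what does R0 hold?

40

after MOV R7, -7: R7=-7
after MOV R0, 23: R0=23
after MOV R3, 33: R3=33
after MOV R2, 17: R2=17
after ADD R0, R2: R0=23+17=40
after LOAD R2, [40]: R2=M[40]=42
after NEG R0: R0=-(40)=-40
after SHR R2, 2: R2=42>>2=10
after SUB R3, R2: R3=33-10=23
after ADD R3, R0: R3=23+(-40)=-17
after NEG R0: R0=-(-40)=40
after AND R2, R0: R2=10&40=8
STORE R0, [12] → M[12]=40
halt.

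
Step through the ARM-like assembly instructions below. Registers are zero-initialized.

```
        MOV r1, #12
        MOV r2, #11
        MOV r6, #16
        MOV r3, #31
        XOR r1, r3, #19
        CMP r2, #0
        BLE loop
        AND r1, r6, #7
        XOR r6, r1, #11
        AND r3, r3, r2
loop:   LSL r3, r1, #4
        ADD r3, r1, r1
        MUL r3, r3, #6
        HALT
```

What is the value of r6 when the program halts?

MOV r1, #12 → r1=12
MOV r2, #11 → r2=11
MOV r6, #16 → r6=16
MOV r3, #31 → r3=31
XOR r1, r3, #19 → r1=31^19=12
CMP r2, #0  (cmp 11,0)
BLE loop: not taken
AND r1, r6, #7 → r1=16&7=0
XOR r6, r1, #11 → r6=0^11=11
AND r3, r3, r2 → r3=31&11=11
LSL r3, r1, #4 → r3=0<<4=0
ADD r3, r1, r1 → r3=0+0=0
MUL r3, r3, #6 → r3=0*6=0
halt.

11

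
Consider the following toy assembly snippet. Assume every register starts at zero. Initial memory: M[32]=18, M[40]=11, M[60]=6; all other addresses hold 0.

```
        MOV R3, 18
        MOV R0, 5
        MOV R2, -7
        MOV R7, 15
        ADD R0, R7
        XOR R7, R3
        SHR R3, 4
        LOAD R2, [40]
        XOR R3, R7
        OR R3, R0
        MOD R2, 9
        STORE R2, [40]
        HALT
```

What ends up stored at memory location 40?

after MOV R3, 18: R3=18
after MOV R0, 5: R0=5
after MOV R2, -7: R2=-7
after MOV R7, 15: R7=15
after ADD R0, R7: R0=5+15=20
after XOR R7, R3: R7=15^18=29
after SHR R3, 4: R3=18>>4=1
after LOAD R2, [40]: R2=M[40]=11
after XOR R3, R7: R3=1^29=28
after OR R3, R0: R3=28|20=28
after MOD R2, 9: R2=11%9=2
STORE R2, [40] → M[40]=2
halt.

2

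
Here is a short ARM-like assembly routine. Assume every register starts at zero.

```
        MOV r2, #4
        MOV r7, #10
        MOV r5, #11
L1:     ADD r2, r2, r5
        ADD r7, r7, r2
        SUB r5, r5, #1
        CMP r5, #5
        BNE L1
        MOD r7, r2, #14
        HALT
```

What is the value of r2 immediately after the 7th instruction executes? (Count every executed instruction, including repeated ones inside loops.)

MOV r2, #4 → r2=4
MOV r7, #10 → r7=10
MOV r5, #11 → r5=11
ADD r2, r2, r5 → r2=4+11=15
ADD r7, r7, r2 → r7=10+15=25
SUB r5, r5, #1 → r5=11-1=10
CMP r5, #5  (cmp 10,5)
After step 7: r2 = 15.

15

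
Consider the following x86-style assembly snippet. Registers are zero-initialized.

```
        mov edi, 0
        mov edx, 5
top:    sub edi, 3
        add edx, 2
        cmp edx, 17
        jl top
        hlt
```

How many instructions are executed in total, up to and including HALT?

27

mov edi, 0 → edi=0
mov edx, 5 → edx=5
sub edi, 3 → edi=0-3=-3
add edx, 2 → edx=5+2=7
cmp edx, 17  (cmp 7,17)
jl top: taken
sub edi, 3 → edi=(-3)-3=-6
add edx, 2 → edx=7+2=9
cmp edx, 17  (cmp 9,17)
jl top: taken
sub edi, 3 → edi=(-6)-3=-9
add edx, 2 → edx=9+2=11
cmp edx, 17  (cmp 11,17)
jl top: taken
sub edi, 3 → edi=(-9)-3=-12
add edx, 2 → edx=11+2=13
cmp edx, 17  (cmp 13,17)
jl top: taken
sub edi, 3 → edi=(-12)-3=-15
add edx, 2 → edx=13+2=15
cmp edx, 17  (cmp 15,17)
jl top: taken
sub edi, 3 → edi=(-15)-3=-18
add edx, 2 → edx=15+2=17
cmp edx, 17  (cmp 17,17)
jl top: not taken
halt.
Total executed instructions: 27.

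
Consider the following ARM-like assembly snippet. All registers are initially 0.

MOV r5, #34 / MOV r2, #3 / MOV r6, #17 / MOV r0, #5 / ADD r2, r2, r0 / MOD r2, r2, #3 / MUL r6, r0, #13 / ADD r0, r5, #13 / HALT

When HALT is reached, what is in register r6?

after MOV r5, #34: r5=34
after MOV r2, #3: r2=3
after MOV r6, #17: r6=17
after MOV r0, #5: r0=5
after ADD r2, r2, r0: r2=3+5=8
after MOD r2, r2, #3: r2=8%3=2
after MUL r6, r0, #13: r6=5*13=65
after ADD r0, r5, #13: r0=34+13=47
halt.

65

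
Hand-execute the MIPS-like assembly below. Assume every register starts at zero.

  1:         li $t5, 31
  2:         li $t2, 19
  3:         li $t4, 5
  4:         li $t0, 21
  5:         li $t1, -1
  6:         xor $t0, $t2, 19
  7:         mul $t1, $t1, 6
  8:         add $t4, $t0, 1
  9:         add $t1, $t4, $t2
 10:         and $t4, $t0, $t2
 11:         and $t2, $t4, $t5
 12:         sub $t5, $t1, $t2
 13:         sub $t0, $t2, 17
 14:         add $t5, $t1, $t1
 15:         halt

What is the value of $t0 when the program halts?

$t5=31
$t2=19
$t4=5
$t0=21
$t1=-1
$t0=19^19=0
$t1=(-1)*6=-6
$t4=0+1=1
$t1=1+19=20
$t4=0&19=0
$t2=0&31=0
$t5=20-0=20
$t0=0-17=-17
$t5=20+20=40
halt.

-17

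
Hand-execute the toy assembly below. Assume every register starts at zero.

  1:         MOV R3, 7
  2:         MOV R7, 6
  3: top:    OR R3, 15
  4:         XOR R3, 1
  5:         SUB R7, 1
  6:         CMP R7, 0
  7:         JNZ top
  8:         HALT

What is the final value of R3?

14

R3=7
R7=6
R3=7|15=15
R3=15^1=14
R7=6-1=5
CMP R7, 0  (cmp 5,0)
JNZ top: taken
R3=14|15=15
R3=15^1=14
R7=5-1=4
CMP R7, 0  (cmp 4,0)
JNZ top: taken
R3=14|15=15
R3=15^1=14
R7=4-1=3
CMP R7, 0  (cmp 3,0)
JNZ top: taken
R3=14|15=15
R3=15^1=14
R7=3-1=2
CMP R7, 0  (cmp 2,0)
JNZ top: taken
R3=14|15=15
R3=15^1=14
R7=2-1=1
CMP R7, 0  (cmp 1,0)
JNZ top: taken
R3=14|15=15
R3=15^1=14
R7=1-1=0
CMP R7, 0  (cmp 0,0)
JNZ top: not taken
halt.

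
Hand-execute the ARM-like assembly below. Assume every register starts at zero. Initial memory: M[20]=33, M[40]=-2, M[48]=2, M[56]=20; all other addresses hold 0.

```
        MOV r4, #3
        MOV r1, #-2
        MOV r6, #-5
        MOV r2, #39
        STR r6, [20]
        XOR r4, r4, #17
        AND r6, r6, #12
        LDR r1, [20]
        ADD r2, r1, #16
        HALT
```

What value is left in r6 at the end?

8

r4=3
r1=-2
r6=-5
r2=39
STR r6, [20] → M[20]=-5
r4=3^17=18
r6=(-5)&12=8
r1=M[20]=-5
r2=(-5)+16=11
halt.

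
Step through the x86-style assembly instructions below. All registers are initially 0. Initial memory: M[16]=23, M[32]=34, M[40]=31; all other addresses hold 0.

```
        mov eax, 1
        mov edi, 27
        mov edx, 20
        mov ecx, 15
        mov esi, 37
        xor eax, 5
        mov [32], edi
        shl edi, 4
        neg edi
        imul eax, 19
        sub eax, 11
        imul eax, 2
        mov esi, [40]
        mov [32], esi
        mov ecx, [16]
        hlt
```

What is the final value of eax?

130

eax=1
edi=27
edx=20
ecx=15
esi=37
eax=1^5=4
mov [32], edi → M[32]=27
edi=27<<4=432
edi=-(432)=-432
eax=4*19=76
eax=76-11=65
eax=65*2=130
esi=M[40]=31
mov [32], esi → M[32]=31
ecx=M[16]=23
halt.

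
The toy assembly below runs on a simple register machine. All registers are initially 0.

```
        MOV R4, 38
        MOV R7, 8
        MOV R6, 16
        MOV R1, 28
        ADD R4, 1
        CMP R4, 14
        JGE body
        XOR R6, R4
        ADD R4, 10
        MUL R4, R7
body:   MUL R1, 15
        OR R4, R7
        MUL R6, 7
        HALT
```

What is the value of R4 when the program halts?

47

after MOV R4, 38: R4=38
after MOV R7, 8: R7=8
after MOV R6, 16: R6=16
after MOV R1, 28: R1=28
after ADD R4, 1: R4=38+1=39
CMP R4, 14  (cmp 39,14)
JGE body: taken
after MUL R1, 15: R1=28*15=420
after OR R4, R7: R4=39|8=47
after MUL R6, 7: R6=16*7=112
halt.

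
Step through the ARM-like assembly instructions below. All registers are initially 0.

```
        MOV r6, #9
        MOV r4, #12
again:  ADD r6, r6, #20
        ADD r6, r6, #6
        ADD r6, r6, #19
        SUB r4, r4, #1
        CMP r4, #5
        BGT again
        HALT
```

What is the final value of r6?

324

r6=9
r4=12
r6=9+20=29
r6=29+6=35
r6=35+19=54
r4=12-1=11
CMP r4, #5  (cmp 11,5)
BGT again: taken
r6=54+20=74
r6=74+6=80
r6=80+19=99
r4=11-1=10
CMP r4, #5  (cmp 10,5)
BGT again: taken
r6=99+20=119
r6=119+6=125
r6=125+19=144
r4=10-1=9
CMP r4, #5  (cmp 9,5)
BGT again: taken
r6=144+20=164
r6=164+6=170
r6=170+19=189
r4=9-1=8
CMP r4, #5  (cmp 8,5)
BGT again: taken
r6=189+20=209
r6=209+6=215
r6=215+19=234
r4=8-1=7
CMP r4, #5  (cmp 7,5)
BGT again: taken
r6=234+20=254
r6=254+6=260
r6=260+19=279
r4=7-1=6
CMP r4, #5  (cmp 6,5)
BGT again: taken
r6=279+20=299
r6=299+6=305
r6=305+19=324
r4=6-1=5
CMP r4, #5  (cmp 5,5)
BGT again: not taken
halt.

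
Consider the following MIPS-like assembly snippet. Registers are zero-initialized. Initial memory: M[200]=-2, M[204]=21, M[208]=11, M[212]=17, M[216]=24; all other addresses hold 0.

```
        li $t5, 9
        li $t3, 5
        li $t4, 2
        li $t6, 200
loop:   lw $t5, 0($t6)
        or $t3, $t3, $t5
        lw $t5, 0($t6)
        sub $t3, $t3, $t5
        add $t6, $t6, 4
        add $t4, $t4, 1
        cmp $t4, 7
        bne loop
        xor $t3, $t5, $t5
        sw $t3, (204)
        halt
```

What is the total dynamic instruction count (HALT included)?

47

li $t5, 9 → $t5=9
li $t3, 5 → $t3=5
li $t4, 2 → $t4=2
li $t6, 200 → $t6=200
lw $t5, 0($t6) → $t5=M[200]=-2
or $t3, $t3, $t5 → $t3=5|(-2)=-1
lw $t5, 0($t6) → $t5=M[200]=-2
sub $t3, $t3, $t5 → $t3=(-1)-(-2)=1
add $t6, $t6, 4 → $t6=200+4=204
add $t4, $t4, 1 → $t4=2+1=3
cmp $t4, 7  (cmp 3,7)
bne loop: taken
lw $t5, 0($t6) → $t5=M[204]=21
or $t3, $t3, $t5 → $t3=1|21=21
lw $t5, 0($t6) → $t5=M[204]=21
sub $t3, $t3, $t5 → $t3=21-21=0
add $t6, $t6, 4 → $t6=204+4=208
add $t4, $t4, 1 → $t4=3+1=4
cmp $t4, 7  (cmp 4,7)
bne loop: taken
lw $t5, 0($t6) → $t5=M[208]=11
or $t3, $t3, $t5 → $t3=0|11=11
lw $t5, 0($t6) → $t5=M[208]=11
sub $t3, $t3, $t5 → $t3=11-11=0
add $t6, $t6, 4 → $t6=208+4=212
add $t4, $t4, 1 → $t4=4+1=5
cmp $t4, 7  (cmp 5,7)
bne loop: taken
lw $t5, 0($t6) → $t5=M[212]=17
or $t3, $t3, $t5 → $t3=0|17=17
lw $t5, 0($t6) → $t5=M[212]=17
sub $t3, $t3, $t5 → $t3=17-17=0
add $t6, $t6, 4 → $t6=212+4=216
add $t4, $t4, 1 → $t4=5+1=6
cmp $t4, 7  (cmp 6,7)
bne loop: taken
lw $t5, 0($t6) → $t5=M[216]=24
or $t3, $t3, $t5 → $t3=0|24=24
lw $t5, 0($t6) → $t5=M[216]=24
sub $t3, $t3, $t5 → $t3=24-24=0
add $t6, $t6, 4 → $t6=216+4=220
add $t4, $t4, 1 → $t4=6+1=7
cmp $t4, 7  (cmp 7,7)
bne loop: not taken
xor $t3, $t5, $t5 → $t3=24^24=0
sw $t3, (204) → M[204]=0
halt.
Total executed instructions: 47.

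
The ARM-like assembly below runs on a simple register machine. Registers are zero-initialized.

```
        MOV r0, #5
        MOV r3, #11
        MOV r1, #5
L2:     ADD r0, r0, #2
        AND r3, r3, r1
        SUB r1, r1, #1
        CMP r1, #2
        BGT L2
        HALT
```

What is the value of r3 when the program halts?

after MOV r0, #5: r0=5
after MOV r3, #11: r3=11
after MOV r1, #5: r1=5
after ADD r0, r0, #2: r0=5+2=7
after AND r3, r3, r1: r3=11&5=1
after SUB r1, r1, #1: r1=5-1=4
CMP r1, #2  (cmp 4,2)
BGT L2: taken
after ADD r0, r0, #2: r0=7+2=9
after AND r3, r3, r1: r3=1&4=0
after SUB r1, r1, #1: r1=4-1=3
CMP r1, #2  (cmp 3,2)
BGT L2: taken
after ADD r0, r0, #2: r0=9+2=11
after AND r3, r3, r1: r3=0&3=0
after SUB r1, r1, #1: r1=3-1=2
CMP r1, #2  (cmp 2,2)
BGT L2: not taken
halt.

0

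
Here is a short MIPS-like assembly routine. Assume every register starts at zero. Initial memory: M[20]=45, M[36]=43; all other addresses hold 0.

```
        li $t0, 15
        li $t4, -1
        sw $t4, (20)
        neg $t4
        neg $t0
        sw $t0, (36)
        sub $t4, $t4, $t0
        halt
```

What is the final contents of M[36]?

li $t0, 15 → $t0=15
li $t4, -1 → $t4=-1
sw $t4, (20) → M[20]=-1
neg $t4 → $t4=-(-1)=1
neg $t0 → $t0=-(15)=-15
sw $t0, (36) → M[36]=-15
sub $t4, $t4, $t0 → $t4=1-(-15)=16
halt.

-15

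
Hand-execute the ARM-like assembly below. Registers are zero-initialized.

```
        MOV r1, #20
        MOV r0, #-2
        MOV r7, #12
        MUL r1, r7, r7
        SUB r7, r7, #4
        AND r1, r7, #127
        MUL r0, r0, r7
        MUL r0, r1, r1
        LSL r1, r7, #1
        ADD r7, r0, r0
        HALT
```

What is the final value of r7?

128

r1=20
r0=-2
r7=12
r1=12*12=144
r7=12-4=8
r1=8&127=8
r0=(-2)*8=-16
r0=8*8=64
r1=8<<1=16
r7=64+64=128
halt.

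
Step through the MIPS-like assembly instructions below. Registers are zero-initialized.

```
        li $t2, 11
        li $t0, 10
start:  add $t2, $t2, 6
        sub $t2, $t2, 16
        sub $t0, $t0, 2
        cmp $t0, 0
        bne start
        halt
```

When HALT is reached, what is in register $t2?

li $t2, 11 → $t2=11
li $t0, 10 → $t0=10
add $t2, $t2, 6 → $t2=11+6=17
sub $t2, $t2, 16 → $t2=17-16=1
sub $t0, $t0, 2 → $t0=10-2=8
cmp $t0, 0  (cmp 8,0)
bne start: taken
add $t2, $t2, 6 → $t2=1+6=7
sub $t2, $t2, 16 → $t2=7-16=-9
sub $t0, $t0, 2 → $t0=8-2=6
cmp $t0, 0  (cmp 6,0)
bne start: taken
add $t2, $t2, 6 → $t2=(-9)+6=-3
sub $t2, $t2, 16 → $t2=(-3)-16=-19
sub $t0, $t0, 2 → $t0=6-2=4
cmp $t0, 0  (cmp 4,0)
bne start: taken
add $t2, $t2, 6 → $t2=(-19)+6=-13
sub $t2, $t2, 16 → $t2=(-13)-16=-29
sub $t0, $t0, 2 → $t0=4-2=2
cmp $t0, 0  (cmp 2,0)
bne start: taken
add $t2, $t2, 6 → $t2=(-29)+6=-23
sub $t2, $t2, 16 → $t2=(-23)-16=-39
sub $t0, $t0, 2 → $t0=2-2=0
cmp $t0, 0  (cmp 0,0)
bne start: not taken
halt.

-39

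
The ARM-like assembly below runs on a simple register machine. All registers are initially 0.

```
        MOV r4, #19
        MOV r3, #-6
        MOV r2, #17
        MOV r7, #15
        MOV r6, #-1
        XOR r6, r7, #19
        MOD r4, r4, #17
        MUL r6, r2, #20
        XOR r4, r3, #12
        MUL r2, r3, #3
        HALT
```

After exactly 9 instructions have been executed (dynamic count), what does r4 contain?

r4=19
r3=-6
r2=17
r7=15
r6=-1
r6=15^19=28
r4=19%17=2
r6=17*20=340
r4=(-6)^12=-10
After step 9: r4 = -10.

-10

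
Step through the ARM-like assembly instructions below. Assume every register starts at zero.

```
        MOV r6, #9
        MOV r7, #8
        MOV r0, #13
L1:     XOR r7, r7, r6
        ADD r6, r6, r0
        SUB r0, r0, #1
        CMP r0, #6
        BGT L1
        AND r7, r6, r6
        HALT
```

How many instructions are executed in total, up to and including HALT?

40

r6=9
r7=8
r0=13
r7=8^9=1
r6=9+13=22
r0=13-1=12
CMP r0, #6  (cmp 12,6)
BGT L1: taken
r7=1^22=23
r6=22+12=34
r0=12-1=11
CMP r0, #6  (cmp 11,6)
BGT L1: taken
r7=23^34=53
r6=34+11=45
r0=11-1=10
CMP r0, #6  (cmp 10,6)
BGT L1: taken
r7=53^45=24
r6=45+10=55
r0=10-1=9
CMP r0, #6  (cmp 9,6)
BGT L1: taken
r7=24^55=47
r6=55+9=64
r0=9-1=8
CMP r0, #6  (cmp 8,6)
BGT L1: taken
r7=47^64=111
r6=64+8=72
r0=8-1=7
CMP r0, #6  (cmp 7,6)
BGT L1: taken
r7=111^72=39
r6=72+7=79
r0=7-1=6
CMP r0, #6  (cmp 6,6)
BGT L1: not taken
r7=79&79=79
halt.
Total executed instructions: 40.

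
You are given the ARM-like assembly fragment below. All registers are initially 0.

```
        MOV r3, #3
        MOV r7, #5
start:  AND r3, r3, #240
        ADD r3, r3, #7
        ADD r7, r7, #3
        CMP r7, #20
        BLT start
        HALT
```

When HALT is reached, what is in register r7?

20

MOV r3, #3 → r3=3
MOV r7, #5 → r7=5
AND r3, r3, #240 → r3=3&240=0
ADD r3, r3, #7 → r3=0+7=7
ADD r7, r7, #3 → r7=5+3=8
CMP r7, #20  (cmp 8,20)
BLT start: taken
AND r3, r3, #240 → r3=7&240=0
ADD r3, r3, #7 → r3=0+7=7
ADD r7, r7, #3 → r7=8+3=11
CMP r7, #20  (cmp 11,20)
BLT start: taken
AND r3, r3, #240 → r3=7&240=0
ADD r3, r3, #7 → r3=0+7=7
ADD r7, r7, #3 → r7=11+3=14
CMP r7, #20  (cmp 14,20)
BLT start: taken
AND r3, r3, #240 → r3=7&240=0
ADD r3, r3, #7 → r3=0+7=7
ADD r7, r7, #3 → r7=14+3=17
CMP r7, #20  (cmp 17,20)
BLT start: taken
AND r3, r3, #240 → r3=7&240=0
ADD r3, r3, #7 → r3=0+7=7
ADD r7, r7, #3 → r7=17+3=20
CMP r7, #20  (cmp 20,20)
BLT start: not taken
halt.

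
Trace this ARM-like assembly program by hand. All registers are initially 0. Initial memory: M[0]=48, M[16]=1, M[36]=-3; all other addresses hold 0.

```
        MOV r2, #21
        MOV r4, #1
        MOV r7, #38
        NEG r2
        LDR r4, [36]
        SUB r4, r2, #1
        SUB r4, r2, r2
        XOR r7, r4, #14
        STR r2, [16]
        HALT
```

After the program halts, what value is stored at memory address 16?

r2=21
r4=1
r7=38
r2=-(21)=-21
r4=M[36]=-3
r4=(-21)-1=-22
r4=(-21)-(-21)=0
r7=0^14=14
STR r2, [16] → M[16]=-21
halt.

-21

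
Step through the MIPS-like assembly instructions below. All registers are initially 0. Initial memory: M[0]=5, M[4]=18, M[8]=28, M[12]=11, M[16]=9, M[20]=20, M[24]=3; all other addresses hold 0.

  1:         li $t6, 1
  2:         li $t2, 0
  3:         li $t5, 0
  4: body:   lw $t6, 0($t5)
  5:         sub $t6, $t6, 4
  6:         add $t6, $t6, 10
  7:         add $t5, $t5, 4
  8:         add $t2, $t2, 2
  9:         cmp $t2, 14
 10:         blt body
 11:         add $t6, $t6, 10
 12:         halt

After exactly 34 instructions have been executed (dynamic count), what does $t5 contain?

16

after li $t6, 1: $t6=1
after li $t2, 0: $t2=0
after li $t5, 0: $t5=0
after lw $t6, 0($t5): $t6=M[0]=5
after sub $t6, $t6, 4: $t6=5-4=1
after add $t6, $t6, 10: $t6=1+10=11
after add $t5, $t5, 4: $t5=0+4=4
after add $t2, $t2, 2: $t2=0+2=2
cmp $t2, 14  (cmp 2,14)
blt body: taken
after lw $t6, 0($t5): $t6=M[4]=18
after sub $t6, $t6, 4: $t6=18-4=14
after add $t6, $t6, 10: $t6=14+10=24
after add $t5, $t5, 4: $t5=4+4=8
after add $t2, $t2, 2: $t2=2+2=4
cmp $t2, 14  (cmp 4,14)
blt body: taken
after lw $t6, 0($t5): $t6=M[8]=28
after sub $t6, $t6, 4: $t6=28-4=24
after add $t6, $t6, 10: $t6=24+10=34
after add $t5, $t5, 4: $t5=8+4=12
after add $t2, $t2, 2: $t2=4+2=6
cmp $t2, 14  (cmp 6,14)
blt body: taken
after lw $t6, 0($t5): $t6=M[12]=11
after sub $t6, $t6, 4: $t6=11-4=7
after add $t6, $t6, 10: $t6=7+10=17
after add $t5, $t5, 4: $t5=12+4=16
after add $t2, $t2, 2: $t2=6+2=8
cmp $t2, 14  (cmp 8,14)
blt body: taken
after lw $t6, 0($t5): $t6=M[16]=9
after sub $t6, $t6, 4: $t6=9-4=5
after add $t6, $t6, 10: $t6=5+10=15
After step 34: $t5 = 16.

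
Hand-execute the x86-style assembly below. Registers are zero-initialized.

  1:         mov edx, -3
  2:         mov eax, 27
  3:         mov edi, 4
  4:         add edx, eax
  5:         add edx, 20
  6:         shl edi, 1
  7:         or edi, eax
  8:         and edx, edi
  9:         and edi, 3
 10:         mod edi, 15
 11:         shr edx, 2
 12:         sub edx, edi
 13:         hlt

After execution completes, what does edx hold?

-1

edx=-3
eax=27
edi=4
edx=(-3)+27=24
edx=24+20=44
edi=4<<1=8
edi=8|27=27
edx=44&27=8
edi=27&3=3
edi=3%15=3
edx=8>>2=2
edx=2-3=-1
halt.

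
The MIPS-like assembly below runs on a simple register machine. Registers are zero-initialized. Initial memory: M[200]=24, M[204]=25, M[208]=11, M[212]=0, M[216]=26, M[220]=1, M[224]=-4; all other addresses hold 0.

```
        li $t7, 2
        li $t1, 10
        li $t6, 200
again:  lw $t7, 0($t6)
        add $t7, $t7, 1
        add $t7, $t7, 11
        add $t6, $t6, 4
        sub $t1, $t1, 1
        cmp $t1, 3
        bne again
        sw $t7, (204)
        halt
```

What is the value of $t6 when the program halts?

li $t7, 2 → $t7=2
li $t1, 10 → $t1=10
li $t6, 200 → $t6=200
lw $t7, 0($t6) → $t7=M[200]=24
add $t7, $t7, 1 → $t7=24+1=25
add $t7, $t7, 11 → $t7=25+11=36
add $t6, $t6, 4 → $t6=200+4=204
sub $t1, $t1, 1 → $t1=10-1=9
cmp $t1, 3  (cmp 9,3)
bne again: taken
lw $t7, 0($t6) → $t7=M[204]=25
add $t7, $t7, 1 → $t7=25+1=26
add $t7, $t7, 11 → $t7=26+11=37
add $t6, $t6, 4 → $t6=204+4=208
sub $t1, $t1, 1 → $t1=9-1=8
cmp $t1, 3  (cmp 8,3)
bne again: taken
lw $t7, 0($t6) → $t7=M[208]=11
add $t7, $t7, 1 → $t7=11+1=12
add $t7, $t7, 11 → $t7=12+11=23
add $t6, $t6, 4 → $t6=208+4=212
sub $t1, $t1, 1 → $t1=8-1=7
cmp $t1, 3  (cmp 7,3)
bne again: taken
lw $t7, 0($t6) → $t7=M[212]=0
add $t7, $t7, 1 → $t7=0+1=1
add $t7, $t7, 11 → $t7=1+11=12
add $t6, $t6, 4 → $t6=212+4=216
sub $t1, $t1, 1 → $t1=7-1=6
cmp $t1, 3  (cmp 6,3)
bne again: taken
lw $t7, 0($t6) → $t7=M[216]=26
add $t7, $t7, 1 → $t7=26+1=27
add $t7, $t7, 11 → $t7=27+11=38
add $t6, $t6, 4 → $t6=216+4=220
sub $t1, $t1, 1 → $t1=6-1=5
cmp $t1, 3  (cmp 5,3)
bne again: taken
lw $t7, 0($t6) → $t7=M[220]=1
add $t7, $t7, 1 → $t7=1+1=2
add $t7, $t7, 11 → $t7=2+11=13
add $t6, $t6, 4 → $t6=220+4=224
sub $t1, $t1, 1 → $t1=5-1=4
cmp $t1, 3  (cmp 4,3)
bne again: taken
lw $t7, 0($t6) → $t7=M[224]=-4
add $t7, $t7, 1 → $t7=(-4)+1=-3
add $t7, $t7, 11 → $t7=(-3)+11=8
add $t6, $t6, 4 → $t6=224+4=228
sub $t1, $t1, 1 → $t1=4-1=3
cmp $t1, 3  (cmp 3,3)
bne again: not taken
sw $t7, (204) → M[204]=8
halt.

228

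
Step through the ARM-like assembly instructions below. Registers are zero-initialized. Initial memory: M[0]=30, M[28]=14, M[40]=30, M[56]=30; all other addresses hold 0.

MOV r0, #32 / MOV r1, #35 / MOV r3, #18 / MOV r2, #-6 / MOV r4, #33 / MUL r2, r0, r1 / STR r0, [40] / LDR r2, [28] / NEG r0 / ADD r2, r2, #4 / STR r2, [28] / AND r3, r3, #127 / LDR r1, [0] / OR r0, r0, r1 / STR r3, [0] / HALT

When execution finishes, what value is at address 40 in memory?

32

MOV r0, #32 → r0=32
MOV r1, #35 → r1=35
MOV r3, #18 → r3=18
MOV r2, #-6 → r2=-6
MOV r4, #33 → r4=33
MUL r2, r0, r1 → r2=32*35=1120
STR r0, [40] → M[40]=32
LDR r2, [28] → r2=M[28]=14
NEG r0 → r0=-(32)=-32
ADD r2, r2, #4 → r2=14+4=18
STR r2, [28] → M[28]=18
AND r3, r3, #127 → r3=18&127=18
LDR r1, [0] → r1=M[0]=30
OR r0, r0, r1 → r0=(-32)|30=-2
STR r3, [0] → M[0]=18
halt.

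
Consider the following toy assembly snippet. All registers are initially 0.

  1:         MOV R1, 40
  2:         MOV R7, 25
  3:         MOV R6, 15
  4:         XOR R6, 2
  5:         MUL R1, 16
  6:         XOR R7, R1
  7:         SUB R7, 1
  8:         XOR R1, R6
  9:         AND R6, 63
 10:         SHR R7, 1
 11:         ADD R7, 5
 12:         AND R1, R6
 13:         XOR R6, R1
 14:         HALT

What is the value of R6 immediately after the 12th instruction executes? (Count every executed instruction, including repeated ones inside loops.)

13

R1=40
R7=25
R6=15
R6=15^2=13
R1=40*16=640
R7=25^640=665
R7=665-1=664
R1=640^13=653
R6=13&63=13
R7=664>>1=332
R7=332+5=337
R1=653&13=13
After step 12: R6 = 13.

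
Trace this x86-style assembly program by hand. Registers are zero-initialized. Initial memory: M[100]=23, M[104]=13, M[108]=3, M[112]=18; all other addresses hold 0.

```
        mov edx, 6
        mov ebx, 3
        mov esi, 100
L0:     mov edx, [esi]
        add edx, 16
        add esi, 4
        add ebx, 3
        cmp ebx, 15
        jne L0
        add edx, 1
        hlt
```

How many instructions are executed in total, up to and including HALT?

edx=6
ebx=3
esi=100
edx=M[100]=23
edx=23+16=39
esi=100+4=104
ebx=3+3=6
cmp ebx, 15  (cmp 6,15)
jne L0: taken
edx=M[104]=13
edx=13+16=29
esi=104+4=108
ebx=6+3=9
cmp ebx, 15  (cmp 9,15)
jne L0: taken
edx=M[108]=3
edx=3+16=19
esi=108+4=112
ebx=9+3=12
cmp ebx, 15  (cmp 12,15)
jne L0: taken
edx=M[112]=18
edx=18+16=34
esi=112+4=116
ebx=12+3=15
cmp ebx, 15  (cmp 15,15)
jne L0: not taken
edx=34+1=35
halt.
Total executed instructions: 29.

29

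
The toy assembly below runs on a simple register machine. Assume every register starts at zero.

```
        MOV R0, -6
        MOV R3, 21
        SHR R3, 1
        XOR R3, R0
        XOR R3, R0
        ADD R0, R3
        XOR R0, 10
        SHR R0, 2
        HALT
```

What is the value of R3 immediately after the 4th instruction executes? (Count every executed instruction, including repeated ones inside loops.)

after MOV R0, -6: R0=-6
after MOV R3, 21: R3=21
after SHR R3, 1: R3=21>>1=10
after XOR R3, R0: R3=10^(-6)=-16
After step 4: R3 = -16.

-16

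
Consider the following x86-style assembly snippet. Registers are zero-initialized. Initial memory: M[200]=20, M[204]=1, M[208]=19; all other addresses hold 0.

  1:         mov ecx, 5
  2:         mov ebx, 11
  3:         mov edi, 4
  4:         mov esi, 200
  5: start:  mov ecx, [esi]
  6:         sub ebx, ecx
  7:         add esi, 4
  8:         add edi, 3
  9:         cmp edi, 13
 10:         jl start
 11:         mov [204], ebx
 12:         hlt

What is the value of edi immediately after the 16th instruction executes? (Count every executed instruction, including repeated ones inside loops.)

ecx=5
ebx=11
edi=4
esi=200
ecx=M[200]=20
ebx=11-20=-9
esi=200+4=204
edi=4+3=7
cmp edi, 13  (cmp 7,13)
jl start: taken
ecx=M[204]=1
ebx=(-9)-1=-10
esi=204+4=208
edi=7+3=10
cmp edi, 13  (cmp 10,13)
jl start: taken
After step 16: edi = 10.

10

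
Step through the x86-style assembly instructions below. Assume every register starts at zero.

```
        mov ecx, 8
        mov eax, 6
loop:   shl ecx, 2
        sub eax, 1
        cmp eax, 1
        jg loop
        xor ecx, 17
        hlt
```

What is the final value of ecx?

8209

mov ecx, 8 → ecx=8
mov eax, 6 → eax=6
shl ecx, 2 → ecx=8<<2=32
sub eax, 1 → eax=6-1=5
cmp eax, 1  (cmp 5,1)
jg loop: taken
shl ecx, 2 → ecx=32<<2=128
sub eax, 1 → eax=5-1=4
cmp eax, 1  (cmp 4,1)
jg loop: taken
shl ecx, 2 → ecx=128<<2=512
sub eax, 1 → eax=4-1=3
cmp eax, 1  (cmp 3,1)
jg loop: taken
shl ecx, 2 → ecx=512<<2=2048
sub eax, 1 → eax=3-1=2
cmp eax, 1  (cmp 2,1)
jg loop: taken
shl ecx, 2 → ecx=2048<<2=8192
sub eax, 1 → eax=2-1=1
cmp eax, 1  (cmp 1,1)
jg loop: not taken
xor ecx, 17 → ecx=8192^17=8209
halt.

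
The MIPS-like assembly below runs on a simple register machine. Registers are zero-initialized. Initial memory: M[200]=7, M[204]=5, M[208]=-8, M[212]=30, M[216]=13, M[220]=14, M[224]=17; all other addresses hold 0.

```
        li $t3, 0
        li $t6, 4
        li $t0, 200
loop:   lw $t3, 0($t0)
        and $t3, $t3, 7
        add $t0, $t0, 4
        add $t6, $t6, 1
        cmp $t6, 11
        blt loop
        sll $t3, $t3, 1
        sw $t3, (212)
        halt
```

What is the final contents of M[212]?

2

$t3=0
$t6=4
$t0=200
$t3=M[200]=7
$t3=7&7=7
$t0=200+4=204
$t6=4+1=5
cmp $t6, 11  (cmp 5,11)
blt loop: taken
$t3=M[204]=5
$t3=5&7=5
$t0=204+4=208
$t6=5+1=6
cmp $t6, 11  (cmp 6,11)
blt loop: taken
$t3=M[208]=-8
$t3=(-8)&7=0
$t0=208+4=212
$t6=6+1=7
cmp $t6, 11  (cmp 7,11)
blt loop: taken
$t3=M[212]=30
$t3=30&7=6
$t0=212+4=216
$t6=7+1=8
cmp $t6, 11  (cmp 8,11)
blt loop: taken
$t3=M[216]=13
$t3=13&7=5
$t0=216+4=220
$t6=8+1=9
cmp $t6, 11  (cmp 9,11)
blt loop: taken
$t3=M[220]=14
$t3=14&7=6
$t0=220+4=224
$t6=9+1=10
cmp $t6, 11  (cmp 10,11)
blt loop: taken
$t3=M[224]=17
$t3=17&7=1
$t0=224+4=228
$t6=10+1=11
cmp $t6, 11  (cmp 11,11)
blt loop: not taken
$t3=1<<1=2
sw $t3, (212) → M[212]=2
halt.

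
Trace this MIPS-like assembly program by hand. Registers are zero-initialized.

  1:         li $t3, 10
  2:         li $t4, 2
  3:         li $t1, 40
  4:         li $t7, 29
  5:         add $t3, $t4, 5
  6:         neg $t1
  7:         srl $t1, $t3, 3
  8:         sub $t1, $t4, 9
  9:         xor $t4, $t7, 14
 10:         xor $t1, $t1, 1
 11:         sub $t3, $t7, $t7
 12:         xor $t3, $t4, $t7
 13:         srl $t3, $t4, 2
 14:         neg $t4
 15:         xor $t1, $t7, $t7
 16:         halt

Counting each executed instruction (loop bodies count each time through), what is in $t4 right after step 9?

19

after li $t3, 10: $t3=10
after li $t4, 2: $t4=2
after li $t1, 40: $t1=40
after li $t7, 29: $t7=29
after add $t3, $t4, 5: $t3=2+5=7
after neg $t1: $t1=-(40)=-40
after srl $t1, $t3, 3: $t1=7>>3=0
after sub $t1, $t4, 9: $t1=2-9=-7
after xor $t4, $t7, 14: $t4=29^14=19
After step 9: $t4 = 19.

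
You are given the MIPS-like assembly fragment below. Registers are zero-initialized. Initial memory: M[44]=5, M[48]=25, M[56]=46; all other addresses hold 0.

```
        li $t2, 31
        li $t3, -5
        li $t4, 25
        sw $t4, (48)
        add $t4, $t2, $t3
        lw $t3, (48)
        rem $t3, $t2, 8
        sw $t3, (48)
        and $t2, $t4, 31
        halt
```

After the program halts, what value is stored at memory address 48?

7

li $t2, 31 → $t2=31
li $t3, -5 → $t3=-5
li $t4, 25 → $t4=25
sw $t4, (48) → M[48]=25
add $t4, $t2, $t3 → $t4=31+(-5)=26
lw $t3, (48) → $t3=M[48]=25
rem $t3, $t2, 8 → $t3=31%8=7
sw $t3, (48) → M[48]=7
and $t2, $t4, 31 → $t2=26&31=26
halt.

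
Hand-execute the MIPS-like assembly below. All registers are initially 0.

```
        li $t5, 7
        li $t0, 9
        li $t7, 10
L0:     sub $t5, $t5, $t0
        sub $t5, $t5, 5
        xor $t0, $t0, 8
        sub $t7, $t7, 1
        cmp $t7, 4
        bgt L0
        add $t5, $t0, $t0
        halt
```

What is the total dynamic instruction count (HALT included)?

li $t5, 7 → $t5=7
li $t0, 9 → $t0=9
li $t7, 10 → $t7=10
sub $t5, $t5, $t0 → $t5=7-9=-2
sub $t5, $t5, 5 → $t5=(-2)-5=-7
xor $t0, $t0, 8 → $t0=9^8=1
sub $t7, $t7, 1 → $t7=10-1=9
cmp $t7, 4  (cmp 9,4)
bgt L0: taken
sub $t5, $t5, $t0 → $t5=(-7)-1=-8
sub $t5, $t5, 5 → $t5=(-8)-5=-13
xor $t0, $t0, 8 → $t0=1^8=9
sub $t7, $t7, 1 → $t7=9-1=8
cmp $t7, 4  (cmp 8,4)
bgt L0: taken
sub $t5, $t5, $t0 → $t5=(-13)-9=-22
sub $t5, $t5, 5 → $t5=(-22)-5=-27
xor $t0, $t0, 8 → $t0=9^8=1
sub $t7, $t7, 1 → $t7=8-1=7
cmp $t7, 4  (cmp 7,4)
bgt L0: taken
sub $t5, $t5, $t0 → $t5=(-27)-1=-28
sub $t5, $t5, 5 → $t5=(-28)-5=-33
xor $t0, $t0, 8 → $t0=1^8=9
sub $t7, $t7, 1 → $t7=7-1=6
cmp $t7, 4  (cmp 6,4)
bgt L0: taken
sub $t5, $t5, $t0 → $t5=(-33)-9=-42
sub $t5, $t5, 5 → $t5=(-42)-5=-47
xor $t0, $t0, 8 → $t0=9^8=1
sub $t7, $t7, 1 → $t7=6-1=5
cmp $t7, 4  (cmp 5,4)
bgt L0: taken
sub $t5, $t5, $t0 → $t5=(-47)-1=-48
sub $t5, $t5, 5 → $t5=(-48)-5=-53
xor $t0, $t0, 8 → $t0=1^8=9
sub $t7, $t7, 1 → $t7=5-1=4
cmp $t7, 4  (cmp 4,4)
bgt L0: not taken
add $t5, $t0, $t0 → $t5=9+9=18
halt.
Total executed instructions: 41.

41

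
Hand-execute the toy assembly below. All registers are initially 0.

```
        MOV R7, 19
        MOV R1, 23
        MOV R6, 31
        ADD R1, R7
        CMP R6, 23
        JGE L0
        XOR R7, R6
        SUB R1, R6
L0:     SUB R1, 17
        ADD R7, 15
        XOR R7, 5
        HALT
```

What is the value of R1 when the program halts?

after MOV R7, 19: R7=19
after MOV R1, 23: R1=23
after MOV R6, 31: R6=31
after ADD R1, R7: R1=23+19=42
CMP R6, 23  (cmp 31,23)
JGE L0: taken
after SUB R1, 17: R1=42-17=25
after ADD R7, 15: R7=19+15=34
after XOR R7, 5: R7=34^5=39
halt.

25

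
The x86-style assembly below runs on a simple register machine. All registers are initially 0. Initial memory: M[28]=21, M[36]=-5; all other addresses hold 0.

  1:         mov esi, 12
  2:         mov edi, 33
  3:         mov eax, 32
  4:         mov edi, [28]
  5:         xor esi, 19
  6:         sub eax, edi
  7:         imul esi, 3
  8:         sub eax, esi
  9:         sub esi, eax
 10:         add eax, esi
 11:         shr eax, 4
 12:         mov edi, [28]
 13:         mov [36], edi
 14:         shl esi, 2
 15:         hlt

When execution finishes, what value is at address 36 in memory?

21

mov esi, 12 → esi=12
mov edi, 33 → edi=33
mov eax, 32 → eax=32
mov edi, [28] → edi=M[28]=21
xor esi, 19 → esi=12^19=31
sub eax, edi → eax=32-21=11
imul esi, 3 → esi=31*3=93
sub eax, esi → eax=11-93=-82
sub esi, eax → esi=93-(-82)=175
add eax, esi → eax=(-82)+175=93
shr eax, 4 → eax=93>>4=5
mov edi, [28] → edi=M[28]=21
mov [36], edi → M[36]=21
shl esi, 2 → esi=175<<2=700
halt.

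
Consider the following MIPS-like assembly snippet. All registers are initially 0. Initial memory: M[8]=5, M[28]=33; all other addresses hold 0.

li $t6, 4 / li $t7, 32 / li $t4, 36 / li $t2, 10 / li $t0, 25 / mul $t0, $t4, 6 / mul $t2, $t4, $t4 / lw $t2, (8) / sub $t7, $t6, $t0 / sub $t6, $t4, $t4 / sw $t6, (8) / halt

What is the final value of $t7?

$t6=4
$t7=32
$t4=36
$t2=10
$t0=25
$t0=36*6=216
$t2=36*36=1296
$t2=M[8]=5
$t7=4-216=-212
$t6=36-36=0
sw $t6, (8) → M[8]=0
halt.

-212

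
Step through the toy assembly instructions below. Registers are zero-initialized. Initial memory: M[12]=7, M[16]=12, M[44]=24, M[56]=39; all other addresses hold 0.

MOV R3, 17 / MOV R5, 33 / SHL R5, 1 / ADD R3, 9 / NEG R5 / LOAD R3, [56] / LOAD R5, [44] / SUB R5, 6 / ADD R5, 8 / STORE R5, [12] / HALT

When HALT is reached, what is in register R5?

26

after MOV R3, 17: R3=17
after MOV R5, 33: R5=33
after SHL R5, 1: R5=33<<1=66
after ADD R3, 9: R3=17+9=26
after NEG R5: R5=-(66)=-66
after LOAD R3, [56]: R3=M[56]=39
after LOAD R5, [44]: R5=M[44]=24
after SUB R5, 6: R5=24-6=18
after ADD R5, 8: R5=18+8=26
STORE R5, [12] → M[12]=26
halt.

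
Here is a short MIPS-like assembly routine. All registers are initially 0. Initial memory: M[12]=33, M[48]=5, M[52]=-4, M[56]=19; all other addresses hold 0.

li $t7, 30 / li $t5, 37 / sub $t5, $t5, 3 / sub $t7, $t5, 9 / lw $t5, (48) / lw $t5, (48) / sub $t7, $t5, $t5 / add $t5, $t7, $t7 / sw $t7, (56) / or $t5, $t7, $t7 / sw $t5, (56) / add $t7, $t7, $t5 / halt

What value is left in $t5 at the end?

0

after li $t7, 30: $t7=30
after li $t5, 37: $t5=37
after sub $t5, $t5, 3: $t5=37-3=34
after sub $t7, $t5, 9: $t7=34-9=25
after lw $t5, (48): $t5=M[48]=5
after lw $t5, (48): $t5=M[48]=5
after sub $t7, $t5, $t5: $t7=5-5=0
after add $t5, $t7, $t7: $t5=0+0=0
sw $t7, (56) → M[56]=0
after or $t5, $t7, $t7: $t5=0|0=0
sw $t5, (56) → M[56]=0
after add $t7, $t7, $t5: $t7=0+0=0
halt.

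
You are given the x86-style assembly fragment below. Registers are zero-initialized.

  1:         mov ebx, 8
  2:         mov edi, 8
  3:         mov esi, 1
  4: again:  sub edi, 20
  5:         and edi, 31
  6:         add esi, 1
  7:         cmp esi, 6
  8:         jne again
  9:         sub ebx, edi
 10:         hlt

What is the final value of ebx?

4

ebx=8
edi=8
esi=1
edi=8-20=-12
edi=(-12)&31=20
esi=1+1=2
cmp esi, 6  (cmp 2,6)
jne again: taken
edi=20-20=0
edi=0&31=0
esi=2+1=3
cmp esi, 6  (cmp 3,6)
jne again: taken
edi=0-20=-20
edi=(-20)&31=12
esi=3+1=4
cmp esi, 6  (cmp 4,6)
jne again: taken
edi=12-20=-8
edi=(-8)&31=24
esi=4+1=5
cmp esi, 6  (cmp 5,6)
jne again: taken
edi=24-20=4
edi=4&31=4
esi=5+1=6
cmp esi, 6  (cmp 6,6)
jne again: not taken
ebx=8-4=4
halt.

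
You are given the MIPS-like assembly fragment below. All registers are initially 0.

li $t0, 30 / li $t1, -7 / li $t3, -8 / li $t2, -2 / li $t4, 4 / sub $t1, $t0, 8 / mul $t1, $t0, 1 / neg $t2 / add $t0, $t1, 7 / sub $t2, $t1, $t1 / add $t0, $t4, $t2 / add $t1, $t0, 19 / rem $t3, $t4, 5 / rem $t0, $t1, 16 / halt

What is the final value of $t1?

li $t0, 30 → $t0=30
li $t1, -7 → $t1=-7
li $t3, -8 → $t3=-8
li $t2, -2 → $t2=-2
li $t4, 4 → $t4=4
sub $t1, $t0, 8 → $t1=30-8=22
mul $t1, $t0, 1 → $t1=30*1=30
neg $t2 → $t2=-(-2)=2
add $t0, $t1, 7 → $t0=30+7=37
sub $t2, $t1, $t1 → $t2=30-30=0
add $t0, $t4, $t2 → $t0=4+0=4
add $t1, $t0, 19 → $t1=4+19=23
rem $t3, $t4, 5 → $t3=4%5=4
rem $t0, $t1, 16 → $t0=23%16=7
halt.

23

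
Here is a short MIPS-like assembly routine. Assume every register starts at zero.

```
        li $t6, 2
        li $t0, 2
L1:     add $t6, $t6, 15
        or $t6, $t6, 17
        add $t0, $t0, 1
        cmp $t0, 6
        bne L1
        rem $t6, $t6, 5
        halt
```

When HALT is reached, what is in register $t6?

after li $t6, 2: $t6=2
after li $t0, 2: $t0=2
after add $t6, $t6, 15: $t6=2+15=17
after or $t6, $t6, 17: $t6=17|17=17
after add $t0, $t0, 1: $t0=2+1=3
cmp $t0, 6  (cmp 3,6)
bne L1: taken
after add $t6, $t6, 15: $t6=17+15=32
after or $t6, $t6, 17: $t6=32|17=49
after add $t0, $t0, 1: $t0=3+1=4
cmp $t0, 6  (cmp 4,6)
bne L1: taken
after add $t6, $t6, 15: $t6=49+15=64
after or $t6, $t6, 17: $t6=64|17=81
after add $t0, $t0, 1: $t0=4+1=5
cmp $t0, 6  (cmp 5,6)
bne L1: taken
after add $t6, $t6, 15: $t6=81+15=96
after or $t6, $t6, 17: $t6=96|17=113
after add $t0, $t0, 1: $t0=5+1=6
cmp $t0, 6  (cmp 6,6)
bne L1: not taken
after rem $t6, $t6, 5: $t6=113%5=3
halt.

3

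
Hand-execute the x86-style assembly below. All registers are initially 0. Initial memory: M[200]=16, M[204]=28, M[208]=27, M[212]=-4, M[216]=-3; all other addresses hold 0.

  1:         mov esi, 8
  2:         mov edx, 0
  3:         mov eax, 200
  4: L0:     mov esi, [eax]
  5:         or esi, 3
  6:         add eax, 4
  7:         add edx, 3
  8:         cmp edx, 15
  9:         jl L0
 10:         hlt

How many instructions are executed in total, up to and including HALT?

34

mov esi, 8 → esi=8
mov edx, 0 → edx=0
mov eax, 200 → eax=200
mov esi, [eax] → esi=M[200]=16
or esi, 3 → esi=16|3=19
add eax, 4 → eax=200+4=204
add edx, 3 → edx=0+3=3
cmp edx, 15  (cmp 3,15)
jl L0: taken
mov esi, [eax] → esi=M[204]=28
or esi, 3 → esi=28|3=31
add eax, 4 → eax=204+4=208
add edx, 3 → edx=3+3=6
cmp edx, 15  (cmp 6,15)
jl L0: taken
mov esi, [eax] → esi=M[208]=27
or esi, 3 → esi=27|3=27
add eax, 4 → eax=208+4=212
add edx, 3 → edx=6+3=9
cmp edx, 15  (cmp 9,15)
jl L0: taken
mov esi, [eax] → esi=M[212]=-4
or esi, 3 → esi=(-4)|3=-1
add eax, 4 → eax=212+4=216
add edx, 3 → edx=9+3=12
cmp edx, 15  (cmp 12,15)
jl L0: taken
mov esi, [eax] → esi=M[216]=-3
or esi, 3 → esi=(-3)|3=-1
add eax, 4 → eax=216+4=220
add edx, 3 → edx=12+3=15
cmp edx, 15  (cmp 15,15)
jl L0: not taken
halt.
Total executed instructions: 34.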